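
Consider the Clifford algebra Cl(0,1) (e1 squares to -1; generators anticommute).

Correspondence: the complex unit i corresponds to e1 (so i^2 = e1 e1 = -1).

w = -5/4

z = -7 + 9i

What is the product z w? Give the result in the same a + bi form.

In blades: z = -7 + 9*e1, w = -5/4.
Distribute z over w term by term (generator squares from the signature, products reordered to ascending indices): (-7)*w = 35/4; (9*e1)*w = -45/4*e1.
Sum: 35/4 - 45/4*e1; translating back through the correspondence:
Answer: 35/4 - 45/4*i


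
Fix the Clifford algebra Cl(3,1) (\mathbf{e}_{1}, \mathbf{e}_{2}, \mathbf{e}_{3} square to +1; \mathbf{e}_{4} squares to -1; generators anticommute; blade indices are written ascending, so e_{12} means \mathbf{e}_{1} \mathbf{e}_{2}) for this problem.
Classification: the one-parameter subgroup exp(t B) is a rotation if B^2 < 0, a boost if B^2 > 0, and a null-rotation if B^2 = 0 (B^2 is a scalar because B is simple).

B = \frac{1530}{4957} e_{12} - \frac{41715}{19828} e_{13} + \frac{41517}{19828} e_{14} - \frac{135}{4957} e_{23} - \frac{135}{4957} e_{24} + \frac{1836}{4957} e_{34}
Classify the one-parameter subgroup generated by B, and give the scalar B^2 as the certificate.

B^2 term by term: the squares give (\frac{1530}{4957})^2*(e_{12})^2 + (-\frac{41715}{19828})^2*(e_{13})^2 + (\frac{41517}{19828})^2*(e_{14})^2 + (-\frac{135}{4957})^2*(e_{23})^2 + (-\frac{135}{4957})^2*(e_{24})^2 + (\frac{1836}{4957})^2*(e_{34})^2 = \frac{2340900}{24571849}*(-1) + \frac{1740141225}{393149584}*(-1) + \frac{1723661289}{393149584}*(+1) + \frac{18225}{24571849}*(-1) + \frac{18225}{24571849}*(+1) + \frac{3370896}{24571849}*(+1) = 0 (each basis 2-blade squares to minus the product of its generators' squares); cross terms between blades sharing an index anticommute and cancel; the commuting (index-disjoint) pairs give grade-4 terms 2*c*c'*(blade product), which cancel blade by blade — e_{1234}: \frac{5618160}{24571849} - \frac{5631525}{49143698} - \frac{5604795}{49143698} = 0 — confirming B is simple. So B^2 = 0.
Answer: null-rotation, certificate B^2 = 0. B^2 = 0 is basis-independent, so its sign is the whole story.


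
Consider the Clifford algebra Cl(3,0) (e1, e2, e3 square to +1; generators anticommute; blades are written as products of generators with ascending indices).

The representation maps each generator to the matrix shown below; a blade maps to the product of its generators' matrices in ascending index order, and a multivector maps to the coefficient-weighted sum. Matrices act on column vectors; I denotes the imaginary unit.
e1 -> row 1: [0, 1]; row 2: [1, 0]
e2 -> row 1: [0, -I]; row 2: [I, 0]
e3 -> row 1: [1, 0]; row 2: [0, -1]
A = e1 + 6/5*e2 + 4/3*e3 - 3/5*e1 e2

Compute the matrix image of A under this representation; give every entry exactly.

Bivector images (products of the table entries): rho(e1 e2) = rho(e1)rho(e2) = row 1: [I, 0]; row 2: [0, -I].
M = (1)*rho(e1) + (6/5)*rho(e2) + (4/3)*rho(e3) + (-3/5)*rho(e1 e2), summed entrywise:
Answer: row 1: [4/3 - 3*I/5, 1 - 6*I/5]; row 2: [1 + 6*I/5, -4/3 + 3*I/5]


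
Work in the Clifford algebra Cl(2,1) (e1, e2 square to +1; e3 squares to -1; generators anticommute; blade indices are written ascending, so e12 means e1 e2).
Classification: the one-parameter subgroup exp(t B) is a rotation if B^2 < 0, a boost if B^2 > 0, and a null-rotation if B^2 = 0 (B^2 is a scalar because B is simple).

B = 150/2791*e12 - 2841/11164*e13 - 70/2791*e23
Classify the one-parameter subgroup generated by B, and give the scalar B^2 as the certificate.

B^2 term by term: the squares give (150/2791)^2*(e12)^2 + (-2841/11164)^2*(e13)^2 + (-70/2791)^2*(e23)^2 = 22500/7789681*(-1) + 8071281/124634896*(+1) + 4900/7789681*(+1) = 1/16 (each basis 2-blade squares to minus the product of its generators' squares); cross terms between blades sharing an index anticommute and cancel. So B^2 = 1/16.
Answer: boost, certificate B^2 = 1/16. Check the certificate: B^2 = 1/16, and that sign is decisive whatever form B takes.


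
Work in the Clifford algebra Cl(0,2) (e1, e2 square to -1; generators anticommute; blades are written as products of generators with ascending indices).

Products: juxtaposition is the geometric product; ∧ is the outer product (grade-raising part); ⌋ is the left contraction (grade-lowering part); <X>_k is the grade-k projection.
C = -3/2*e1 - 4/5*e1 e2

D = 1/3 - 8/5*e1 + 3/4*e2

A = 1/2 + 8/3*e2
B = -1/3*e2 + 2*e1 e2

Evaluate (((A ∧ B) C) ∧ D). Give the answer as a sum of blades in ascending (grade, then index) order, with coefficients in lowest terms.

step 1: -1/6*e2 + e1 e2
step 2: 4/5 + 2/15*e1 - 3/2*e2 - 1/4*e1 e2
step 3: 4/15 - 278/225*e1 + 1/10*e2 - 143/60*e1 e2
Answer: 4/15 - 278/225*e1 + 1/10*e2 - 143/60*e1 e2


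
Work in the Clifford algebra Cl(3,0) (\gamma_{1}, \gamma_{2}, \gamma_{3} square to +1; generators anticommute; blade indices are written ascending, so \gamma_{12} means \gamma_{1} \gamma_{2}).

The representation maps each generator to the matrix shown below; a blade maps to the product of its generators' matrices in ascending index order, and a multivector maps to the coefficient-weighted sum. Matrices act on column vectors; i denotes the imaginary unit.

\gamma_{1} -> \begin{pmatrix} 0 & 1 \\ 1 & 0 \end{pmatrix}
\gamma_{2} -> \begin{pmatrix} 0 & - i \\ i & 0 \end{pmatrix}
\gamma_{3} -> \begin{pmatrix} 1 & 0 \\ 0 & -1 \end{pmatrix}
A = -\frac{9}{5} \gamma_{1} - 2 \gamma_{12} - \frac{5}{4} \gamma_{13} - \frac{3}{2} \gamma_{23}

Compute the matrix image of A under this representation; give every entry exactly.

Bivector images (products of the table entries): rho(\gamma_{12}) = rho(\gamma_{1})rho(\gamma_{2}) = \begin{pmatrix} i & 0 \\ 0 & - i \end{pmatrix}; rho(\gamma_{13}) = rho(\gamma_{1})rho(\gamma_{3}) = \begin{pmatrix} 0 & -1 \\ 1 & 0 \end{pmatrix}; rho(\gamma_{23}) = rho(\gamma_{2})rho(\gamma_{3}) = \begin{pmatrix} 0 & i \\ i & 0 \end{pmatrix}.
M = (-\frac{9}{5})*rho(\gamma_{1}) + (-2)*rho(\gamma_{12}) + (-\frac{5}{4})*rho(\gamma_{13}) + (-\frac{3}{2})*rho(\gamma_{23}), summed entrywise:
Answer: \begin{pmatrix} - 2 i & - \frac{11}{20} - \frac{3 i}{2} \\ - \frac{61}{20} - \frac{3 i}{2} & 2 i \end{pmatrix}


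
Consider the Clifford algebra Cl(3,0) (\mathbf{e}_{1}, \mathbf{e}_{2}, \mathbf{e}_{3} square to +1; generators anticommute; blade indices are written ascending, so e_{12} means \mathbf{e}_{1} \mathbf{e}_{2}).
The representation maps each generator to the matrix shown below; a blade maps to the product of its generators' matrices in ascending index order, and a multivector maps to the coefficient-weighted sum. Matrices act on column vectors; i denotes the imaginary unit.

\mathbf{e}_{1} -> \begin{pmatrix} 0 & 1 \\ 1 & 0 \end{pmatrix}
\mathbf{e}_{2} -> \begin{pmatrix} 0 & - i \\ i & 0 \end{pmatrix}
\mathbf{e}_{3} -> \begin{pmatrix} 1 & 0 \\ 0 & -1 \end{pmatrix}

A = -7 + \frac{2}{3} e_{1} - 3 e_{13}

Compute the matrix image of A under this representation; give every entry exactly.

Bivector images (products of the table entries): rho(e_{13}) = rho(\mathbf{e}_{1})rho(\mathbf{e}_{3}) = \begin{pmatrix} 0 & -1 \\ 1 & 0 \end{pmatrix}.
M = (-7)*1 + (\frac{2}{3})*rho(e_{1}) + (-3)*rho(e_{13}), summed entrywise (1 is the identity matrix):
Answer: \begin{pmatrix} -7 & \frac{11}{3} \\ - \frac{7}{3} & -7 \end{pmatrix}


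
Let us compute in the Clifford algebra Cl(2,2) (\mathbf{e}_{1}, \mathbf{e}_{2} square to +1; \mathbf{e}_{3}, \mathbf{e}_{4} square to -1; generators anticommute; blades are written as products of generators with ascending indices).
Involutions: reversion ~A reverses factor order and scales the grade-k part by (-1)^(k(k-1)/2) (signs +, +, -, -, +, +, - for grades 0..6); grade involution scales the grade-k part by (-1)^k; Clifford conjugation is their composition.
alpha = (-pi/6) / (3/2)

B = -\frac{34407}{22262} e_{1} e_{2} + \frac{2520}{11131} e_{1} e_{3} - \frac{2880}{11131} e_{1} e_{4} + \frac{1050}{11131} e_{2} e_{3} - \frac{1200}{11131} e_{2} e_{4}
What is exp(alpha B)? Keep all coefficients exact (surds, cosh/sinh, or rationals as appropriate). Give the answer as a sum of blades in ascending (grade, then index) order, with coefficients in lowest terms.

B^2 term by term: the squares give (-\frac{34407}{22262})^2*(e_{1} e_{2})^2 + (\frac{2520}{11131})^2*(e_{1} e_{3})^2 + (-\frac{2880}{11131})^2*(e_{1} e_{4})^2 + (\frac{1050}{11131})^2*(e_{2} e_{3})^2 + (-\frac{1200}{11131})^2*(e_{2} e_{4})^2 = \frac{1183841649}{495596644}*(-1) + \frac{6350400}{123899161}*(+1) + \frac{8294400}{123899161}*(+1) + \frac{1102500}{123899161}*(+1) + \frac{1440000}{123899161}*(+1) = -\frac{9}{4} (each basis 2-blade squares to minus the product of its generators' squares); cross terms between blades sharing an index anticommute and cancel; the commuting (index-disjoint) pairs give grade-4 terms 2*c*c'*(blade product), which cancel blade by blade — e_{1} e_{2} e_{3} e_{4}: \frac{6048000}{123899161} - \frac{6048000}{123899161} = 0 — confirming B is simple. So B^2 = -\frac{9}{4}.
B^2 = -\frac{9}{4} — circular case — the even/odd split gives cos and sin: l = \frac{3}{2}, alpha*l = - \frac{\pi}{6}, so exp(alpha B) = cos(- \frac{\pi}{6}) + (sin(- \frac{\pi}{6})/(\frac{3}{2}))*B = \frac{\sqrt{3}}{2} + (- \frac{1}{3})*B.
Answer: \frac{\sqrt{3}}{2} + \frac{11469}{22262} e_{1} e_{2} - \frac{840}{11131} e_{1} e_{3} + \frac{960}{11131} e_{1} e_{4} - \frac{350}{11131} e_{2} e_{3} + \frac{400}{11131} e_{2} e_{4}


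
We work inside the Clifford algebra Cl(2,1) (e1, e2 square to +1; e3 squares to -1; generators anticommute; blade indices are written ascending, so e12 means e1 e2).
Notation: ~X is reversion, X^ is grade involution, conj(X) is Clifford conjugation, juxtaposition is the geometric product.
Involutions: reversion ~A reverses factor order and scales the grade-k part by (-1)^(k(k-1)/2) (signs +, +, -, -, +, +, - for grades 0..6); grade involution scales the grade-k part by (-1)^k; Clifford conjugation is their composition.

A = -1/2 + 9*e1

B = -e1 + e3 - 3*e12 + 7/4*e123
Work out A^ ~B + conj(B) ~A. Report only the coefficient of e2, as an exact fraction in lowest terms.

first term: 9 + 1/2*e1 - 27*e2 - 1/2*e3 - 3/2*e12 - 9*e13 + 63/4*e23 + 7/8*e123
second term: 9 - 1/2*e1 - 27*e2 + 1/2*e3 - 3/2*e12 + 9*e13 + 63/4*e23 - 7/8*e123
Answer: -54


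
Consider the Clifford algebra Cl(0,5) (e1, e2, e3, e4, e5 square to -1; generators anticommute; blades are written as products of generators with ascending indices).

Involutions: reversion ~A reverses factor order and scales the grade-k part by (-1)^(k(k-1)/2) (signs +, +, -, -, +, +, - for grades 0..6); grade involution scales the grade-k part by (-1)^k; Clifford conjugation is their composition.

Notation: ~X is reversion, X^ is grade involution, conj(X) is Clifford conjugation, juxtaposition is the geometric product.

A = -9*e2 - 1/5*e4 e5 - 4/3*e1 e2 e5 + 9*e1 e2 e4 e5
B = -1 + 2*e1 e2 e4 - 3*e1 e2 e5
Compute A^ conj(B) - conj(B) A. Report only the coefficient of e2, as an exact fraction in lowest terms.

first term: -4 - 9*e2 - 27*e4 - 18*e5 + 18*e1 e4 - 27*e1 e5 + 43/15*e4 e5 - 3/5*e1 e2 e4 - 26/15*e1 e2 e5 - 9*e1 e2 e4 e5
second term: 4 + 9*e2 + 27*e4 + 18*e5 - 18*e1 e4 + 27*e1 e5 + 43/15*e4 e5 + 3/5*e1 e2 e4 + 26/15*e1 e2 e5 - 9*e1 e2 e4 e5
Answer: -18


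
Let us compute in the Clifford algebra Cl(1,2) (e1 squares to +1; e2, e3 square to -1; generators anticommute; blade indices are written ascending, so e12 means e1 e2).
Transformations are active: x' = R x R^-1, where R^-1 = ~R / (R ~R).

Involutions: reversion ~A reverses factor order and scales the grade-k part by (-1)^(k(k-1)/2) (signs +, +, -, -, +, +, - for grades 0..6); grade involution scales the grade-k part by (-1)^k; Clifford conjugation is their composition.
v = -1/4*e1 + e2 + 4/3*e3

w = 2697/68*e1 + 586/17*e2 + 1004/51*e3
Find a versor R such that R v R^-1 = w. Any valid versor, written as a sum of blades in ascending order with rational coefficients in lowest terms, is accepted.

A norm check does it: q(v) = q(w) = -391/144, hence R = v + w = 670/17*e1 + 603/17*e2 + 1072/51*e3 realises the map — parallel part kept, (v - w)/2 negated, v carried to w.
Answer: 670/17*e1 + 603/17*e2 + 1072/51*e3


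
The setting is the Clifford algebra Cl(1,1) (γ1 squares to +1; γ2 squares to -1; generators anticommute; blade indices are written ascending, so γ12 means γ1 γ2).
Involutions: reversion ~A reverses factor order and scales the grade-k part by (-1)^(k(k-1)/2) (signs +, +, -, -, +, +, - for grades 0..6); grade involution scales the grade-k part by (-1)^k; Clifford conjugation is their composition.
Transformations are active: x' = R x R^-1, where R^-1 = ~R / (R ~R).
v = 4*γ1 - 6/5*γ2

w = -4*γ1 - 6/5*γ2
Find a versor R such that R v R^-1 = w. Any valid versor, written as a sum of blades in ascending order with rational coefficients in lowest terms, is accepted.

Equal squares first: v^2 = w^2 = 364/25. Then v + w = -12/5*γ2 is a versor taking v to w, provided it is invertible.
Answer: -12/5*γ2


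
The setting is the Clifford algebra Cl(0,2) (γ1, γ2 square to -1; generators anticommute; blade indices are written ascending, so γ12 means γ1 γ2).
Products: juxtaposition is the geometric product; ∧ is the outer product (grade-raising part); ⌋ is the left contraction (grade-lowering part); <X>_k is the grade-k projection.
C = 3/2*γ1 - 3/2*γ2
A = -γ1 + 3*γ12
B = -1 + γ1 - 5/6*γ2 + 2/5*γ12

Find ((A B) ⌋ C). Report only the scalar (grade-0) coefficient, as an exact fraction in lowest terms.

step 1: -1/5 + 7/2*γ1 + 17/5*γ2 - 13/6*γ12
step 2: -3/20 - 3/10*γ1 + 3/10*γ2
Answer: -3/20


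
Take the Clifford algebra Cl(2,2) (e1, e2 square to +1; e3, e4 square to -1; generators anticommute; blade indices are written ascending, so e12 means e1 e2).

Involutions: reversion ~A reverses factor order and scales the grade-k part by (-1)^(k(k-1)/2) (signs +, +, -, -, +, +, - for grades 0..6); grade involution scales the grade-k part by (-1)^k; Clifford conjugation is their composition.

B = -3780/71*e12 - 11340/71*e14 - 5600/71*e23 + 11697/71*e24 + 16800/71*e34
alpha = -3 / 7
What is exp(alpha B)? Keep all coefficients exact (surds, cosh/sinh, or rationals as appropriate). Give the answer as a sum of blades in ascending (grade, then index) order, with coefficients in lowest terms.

B^2 term by term: the squares give (-3780/71)^2*(e12)^2 + (-11340/71)^2*(e14)^2 + (-5600/71)^2*(e23)^2 + (11697/71)^2*(e24)^2 + (16800/71)^2*(e34)^2 = 14288400/5041*(-1) + 128595600/5041*(+1) + 31360000/5041*(+1) + 136819809/5041*(+1) + 282240000/5041*(-1) = 49 (each basis 2-blade squares to minus the product of its generators' squares); cross terms between blades sharing an index anticommute and cancel; the commuting (index-disjoint) pairs give grade-4 terms 2*c*c'*(blade product), which cancel blade by blade — e1234: -127008000/5041 + 127008000/5041 = 0 — confirming B is simple. So B^2 = 49.
B^2 = 49 — a positive square means the series sums to a boost: l = 7, alpha*l = -3, so exp(alpha B) = cosh(-3) + (sinh(-3)/7)*B = cosh(3) + (-sinh(3)/7)*B.
Answer: cosh(3) + 540*sinh(3)/71*e12 + 1620*sinh(3)/71*e14 + 800*sinh(3)/71*e23 - 1671*sinh(3)/71*e24 - 2400*sinh(3)/71*e34


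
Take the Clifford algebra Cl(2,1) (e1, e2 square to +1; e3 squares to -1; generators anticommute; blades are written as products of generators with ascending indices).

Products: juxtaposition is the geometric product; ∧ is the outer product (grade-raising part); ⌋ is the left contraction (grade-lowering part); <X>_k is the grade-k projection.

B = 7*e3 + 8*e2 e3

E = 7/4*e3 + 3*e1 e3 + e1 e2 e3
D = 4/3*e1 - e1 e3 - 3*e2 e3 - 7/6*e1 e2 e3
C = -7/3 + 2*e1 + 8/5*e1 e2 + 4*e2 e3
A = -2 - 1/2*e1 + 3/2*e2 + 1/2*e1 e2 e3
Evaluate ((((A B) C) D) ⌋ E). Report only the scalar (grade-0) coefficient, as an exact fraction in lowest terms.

step 1: 4*e1 - 2*e3 - 7/2*e1 e2 - 7/2*e1 e3 - 11/2*e2 e3 - 4*e1 e2 e3
step 2: -42/5 - 76/3*e1 + 27/5*e2 + 271/15*e3 - 35/6*e1 e2 + 209/30*e1 e3 - 23/30*e2 e3 + 167/15*e1 e2 e3
step 3: -1543/30 - 11119/180*e1 - 4889/180*e2 - 1253/180*e3 - 701/90*e1 e2 + 73/9*e1 e3 + 1913/30*e2 e3 + 4058/45*e1 e2 e3
step 4: 91219/720 + 2573/60*e1 - 73/9*e2 - 96313/360*e3 + 1253/180*e1 e2 - 4577/36*e1 e3 - 11119/180*e2 e3 - 1543/30*e1 e2 e3
Answer: 91219/720


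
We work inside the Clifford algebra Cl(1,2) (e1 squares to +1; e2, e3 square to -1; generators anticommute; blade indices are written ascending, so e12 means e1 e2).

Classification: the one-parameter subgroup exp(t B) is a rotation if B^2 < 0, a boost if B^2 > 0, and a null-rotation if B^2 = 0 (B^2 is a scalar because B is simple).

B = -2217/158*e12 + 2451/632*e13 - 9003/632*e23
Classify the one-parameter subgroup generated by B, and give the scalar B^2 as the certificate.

B^2 term by term: the squares give (-2217/158)^2*(e12)^2 + (2451/632)^2*(e13)^2 + (-9003/632)^2*(e23)^2 = 4915089/24964*(+1) + 6007401/399424*(+1) + 81054009/399424*(-1) = 9 (each basis 2-blade squares to minus the product of its generators' squares); cross terms between blades sharing an index anticommute and cancel. So B^2 = 9.
Answer: boost, certificate B^2 = 9. No conjugation can change B^2 = 9; the sign gives the class.


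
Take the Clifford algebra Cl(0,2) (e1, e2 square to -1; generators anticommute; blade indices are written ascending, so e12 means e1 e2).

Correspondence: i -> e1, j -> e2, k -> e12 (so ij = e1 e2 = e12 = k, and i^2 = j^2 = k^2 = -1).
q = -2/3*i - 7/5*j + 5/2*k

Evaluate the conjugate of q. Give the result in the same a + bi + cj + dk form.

In blades: q = -2/3*e1 - 7/5*e2 + 5/2*e12.
Conjugation here is Clifford conjugation: the scalar is fixed and the grade-1 and grade-2 blades all flip sign, giving 2/3*e1 + 7/5*e2 - 5/2*e12; translating back:
Answer: 2/3*i + 7/5*j - 5/2*k


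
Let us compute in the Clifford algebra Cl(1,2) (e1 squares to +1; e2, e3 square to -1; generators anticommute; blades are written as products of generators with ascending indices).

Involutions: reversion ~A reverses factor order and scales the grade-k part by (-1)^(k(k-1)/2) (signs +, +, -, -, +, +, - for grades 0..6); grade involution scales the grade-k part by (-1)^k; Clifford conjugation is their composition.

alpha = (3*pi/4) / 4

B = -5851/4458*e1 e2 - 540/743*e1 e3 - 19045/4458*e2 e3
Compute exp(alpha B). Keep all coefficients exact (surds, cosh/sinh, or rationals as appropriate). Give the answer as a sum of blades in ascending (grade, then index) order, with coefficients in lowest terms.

B^2 term by term: the squares give (-5851/4458)^2*(e1 e2)^2 + (-540/743)^2*(e1 e3)^2 + (-19045/4458)^2*(e2 e3)^2 = 34234201/19873764*(+1) + 291600/552049*(+1) + 362712025/19873764*(-1) = -16 (each basis 2-blade squares to minus the product of its generators' squares); cross terms between blades sharing an index anticommute and cancel. So B^2 = -16.
B^2 = -16 — B^2 < 0, so the exponential closes trigonometrically: l = 4, alpha*l = 3*pi/4, so exp(alpha B) = cos(3*pi/4) + (sin(3*pi/4)/4)*B = -sqrt(2)/2 + (sqrt(2)/8)*B.
Answer: -sqrt(2)/2 - 5851*sqrt(2)/35664*e1 e2 - 135*sqrt(2)/1486*e1 e3 - 19045*sqrt(2)/35664*e2 e3


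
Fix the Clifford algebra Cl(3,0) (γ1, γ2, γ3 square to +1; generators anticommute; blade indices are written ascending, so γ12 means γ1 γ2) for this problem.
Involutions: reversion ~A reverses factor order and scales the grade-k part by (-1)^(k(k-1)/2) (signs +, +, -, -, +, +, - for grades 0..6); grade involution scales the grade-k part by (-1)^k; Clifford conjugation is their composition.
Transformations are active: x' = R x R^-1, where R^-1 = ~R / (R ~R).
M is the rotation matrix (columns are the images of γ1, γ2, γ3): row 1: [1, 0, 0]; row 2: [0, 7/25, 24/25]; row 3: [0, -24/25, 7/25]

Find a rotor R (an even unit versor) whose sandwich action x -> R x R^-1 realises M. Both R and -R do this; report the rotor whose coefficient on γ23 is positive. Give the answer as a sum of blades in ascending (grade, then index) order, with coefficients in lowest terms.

Method: write R = a + b12*γ12 + b13*γ13 + b23*γ23 with a^2 + b12^2 + b13^2 + b23^2 = 1 (so R^-1 = ~R). Expanding the columns R e_j ~R gives tr M = 4a^2 - 1 and, from the antisymmetric part, M21 - M12 = -4a*b12, M13 - M31 = 4a*b13, M32 - M23 = -4a*b23.
Here tr M = 39/25, so a^2 = (1 + tr M)/4 = 16/25 and a = ±4/5. Taking a = 4/5: M21 - M12 = 0, M13 - M31 = 0, M32 - M23 = -48/25, giving b12 = 0, b13 = 0, b23 = 3/5, i.e. R = 4/5 + 3/5*γ23.
Its γ23 coefficient is already positive.
Answer: 4/5 + 3/5*γ23. Uniqueness: Spin(3) -> SO(3) maps R and -R to the same rotation of trace 39/25; fixing the sign of the γ23 coefficient removes the ambiguity.


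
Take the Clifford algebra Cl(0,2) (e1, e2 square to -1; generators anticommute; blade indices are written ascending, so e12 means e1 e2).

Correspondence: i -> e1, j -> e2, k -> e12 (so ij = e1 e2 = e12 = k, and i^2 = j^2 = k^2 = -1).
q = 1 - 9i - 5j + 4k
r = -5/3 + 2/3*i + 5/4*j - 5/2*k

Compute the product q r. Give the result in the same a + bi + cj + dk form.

In blades: q = 1 - 9*e1 - 5*e2 + 4*e12, r = -5/3 + 2/3*e1 + 5/4*e2 - 5/2*e12.
Distribute q over r term by term (generator squares from the signature, products reordered to ascending indices): (1)*r = -5/3 + 2/3*e1 + 5/4*e2 - 5/2*e12; (-9*e1)*r = 6 + 15*e1 - 45/2*e2 - 45/4*e12; (-5*e2)*r = 25/4 + 25/2*e1 + 25/3*e2 + 10/3*e12; (4*e12)*r = 10 - 5*e1 + 8/3*e2 - 20/3*e12.
Sum: 247/12 + 139/6*e1 - 41/4*e2 - 205/12*e12; translating back through the correspondence:
Answer: 247/12 + 139/6*i - 41/4*j - 205/12*k


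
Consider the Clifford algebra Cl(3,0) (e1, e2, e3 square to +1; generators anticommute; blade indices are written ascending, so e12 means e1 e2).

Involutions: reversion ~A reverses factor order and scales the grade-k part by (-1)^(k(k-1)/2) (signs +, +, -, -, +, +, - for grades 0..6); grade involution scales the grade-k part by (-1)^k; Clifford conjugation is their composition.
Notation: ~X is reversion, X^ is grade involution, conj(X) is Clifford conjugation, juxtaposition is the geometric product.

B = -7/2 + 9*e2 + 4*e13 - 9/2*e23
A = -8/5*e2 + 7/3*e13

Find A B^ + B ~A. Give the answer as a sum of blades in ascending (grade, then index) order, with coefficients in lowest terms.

first term: 76/15 + 28/5*e2 + 36/5*e3 + 21/2*e12 - 49/6*e13 + 137/5*e123
second term: -76/15 + 28/5*e2 - 36/5*e3 + 21/2*e12 + 49/6*e13 + 137/5*e123
Answer: 56/5*e2 + 21*e12 + 274/5*e123


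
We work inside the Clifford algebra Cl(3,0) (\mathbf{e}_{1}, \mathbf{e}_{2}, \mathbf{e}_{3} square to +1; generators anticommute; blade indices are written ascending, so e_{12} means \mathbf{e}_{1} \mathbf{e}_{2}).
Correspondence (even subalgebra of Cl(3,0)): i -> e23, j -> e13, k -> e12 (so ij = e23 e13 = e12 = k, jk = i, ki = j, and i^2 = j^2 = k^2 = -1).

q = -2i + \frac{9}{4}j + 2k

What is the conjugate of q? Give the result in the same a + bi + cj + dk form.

In blades: q = 2 e_{12} + \frac{9}{4} e_{13} - 2 e_{23}.
Quaternion conjugation is reversion on the even subalgebra: the scalar is fixed and every grade-2 blade flips sign, giving -2 e_{12} - \frac{9}{4} e_{13} + 2 e_{23}; translating back:
Answer: 2i - \frac{9}{4}j - 2k


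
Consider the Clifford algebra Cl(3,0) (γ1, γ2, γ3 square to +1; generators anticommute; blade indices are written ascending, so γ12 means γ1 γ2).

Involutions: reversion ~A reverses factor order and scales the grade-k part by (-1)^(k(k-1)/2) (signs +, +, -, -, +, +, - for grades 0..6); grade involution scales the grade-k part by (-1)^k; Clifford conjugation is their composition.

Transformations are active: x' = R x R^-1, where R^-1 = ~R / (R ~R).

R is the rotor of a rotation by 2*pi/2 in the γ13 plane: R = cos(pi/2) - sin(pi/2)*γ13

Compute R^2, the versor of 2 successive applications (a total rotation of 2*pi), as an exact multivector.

Because a rotor carries half the rotation angle, composing 2 copies of this γ13-plane rotor multiplies the phase: 2*(pi/2) = pi, hence R^2 = cos(pi) - sin(pi)*γ13.
cos(pi) = -1 and sin(pi) = 0, so R^2 = -1. The total rotation 2*pi is 1 full turn, so every vector returns to itself, yet the rotor is -1, on the OTHER sheet of the double cover (an odd number of 2*pi turns).
Answer: -1


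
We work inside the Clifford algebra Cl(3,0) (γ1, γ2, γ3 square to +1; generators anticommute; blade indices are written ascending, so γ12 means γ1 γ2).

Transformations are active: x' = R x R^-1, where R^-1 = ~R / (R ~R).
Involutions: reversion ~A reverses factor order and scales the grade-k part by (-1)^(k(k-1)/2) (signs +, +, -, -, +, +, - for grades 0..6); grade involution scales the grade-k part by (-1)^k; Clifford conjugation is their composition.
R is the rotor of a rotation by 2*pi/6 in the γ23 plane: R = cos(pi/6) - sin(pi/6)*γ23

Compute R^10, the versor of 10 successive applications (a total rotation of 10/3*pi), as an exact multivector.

Half-angle bookkeeping: 10 applications in γ23 add up to rotor phase 10*pi/6 = 5*pi/3, so R^10 = cos(5*pi/3) - sin(5*pi/3)*γ23.
cos(5*pi/3) = 1/2 and sin(5*pi/3) = -sqrt(3)/2, so R^10 = 1/2 + sqrt(3)/2*γ23. The net rotation is 4/3*pi (after discarding 1 full turn, each of which contributes a factor -1 to the rotor); the rotor keeps the half-angle phase exactly.
Answer: 1/2 + sqrt(3)/2*γ23


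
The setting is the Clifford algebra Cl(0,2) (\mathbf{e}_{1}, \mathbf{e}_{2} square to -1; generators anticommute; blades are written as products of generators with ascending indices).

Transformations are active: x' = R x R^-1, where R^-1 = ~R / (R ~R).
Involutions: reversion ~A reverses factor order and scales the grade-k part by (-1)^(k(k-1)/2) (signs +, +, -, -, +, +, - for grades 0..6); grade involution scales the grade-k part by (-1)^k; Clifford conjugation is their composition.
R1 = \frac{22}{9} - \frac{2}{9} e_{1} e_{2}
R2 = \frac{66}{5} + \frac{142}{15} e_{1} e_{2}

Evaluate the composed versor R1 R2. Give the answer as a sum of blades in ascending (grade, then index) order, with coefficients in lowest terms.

Distribute over the terms of R1 (each basis-blade product reordered to ascending indices, repeated generators contracted through their squares):
(\frac{22}{9}) R2 = \frac{484}{15} + \frac{3124}{135} e_{1} e_{2}
(-\frac{2}{9} e_{1} e_{2}) R2 = \frac{284}{135} - \frac{44}{15} e_{1} e_{2}
Summing the partial products and collecting blades:
Answer: \frac{928}{27} + \frac{2728}{135} e_{1} e_{2}


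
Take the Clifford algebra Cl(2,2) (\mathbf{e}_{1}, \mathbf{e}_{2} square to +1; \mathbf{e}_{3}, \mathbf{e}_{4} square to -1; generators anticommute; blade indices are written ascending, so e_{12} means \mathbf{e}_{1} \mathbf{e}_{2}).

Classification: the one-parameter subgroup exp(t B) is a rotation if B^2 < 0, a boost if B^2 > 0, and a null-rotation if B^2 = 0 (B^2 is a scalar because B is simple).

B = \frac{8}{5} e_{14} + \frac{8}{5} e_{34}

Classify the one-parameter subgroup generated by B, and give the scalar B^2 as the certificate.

B^2 term by term: the squares give (\frac{8}{5})^2*(e_{14})^2 + (\frac{8}{5})^2*(e_{34})^2 = \frac{64}{25}*(+1) + \frac{64}{25}*(-1) = 0 (each basis 2-blade squares to minus the product of its generators' squares); cross terms between blades sharing an index anticommute and cancel. So B^2 = 0.
Answer: null-rotation, certificate B^2 = 0. The class reads off the invariant scalar 0 directly.


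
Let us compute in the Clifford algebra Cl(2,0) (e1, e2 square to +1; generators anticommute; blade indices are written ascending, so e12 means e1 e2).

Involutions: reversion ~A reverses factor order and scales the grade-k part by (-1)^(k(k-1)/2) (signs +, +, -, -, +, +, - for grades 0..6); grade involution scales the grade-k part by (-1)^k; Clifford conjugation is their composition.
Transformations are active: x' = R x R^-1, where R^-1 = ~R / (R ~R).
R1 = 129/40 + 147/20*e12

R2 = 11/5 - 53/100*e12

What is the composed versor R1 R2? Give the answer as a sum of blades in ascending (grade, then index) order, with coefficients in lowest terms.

Distribute over the terms of R1 (each basis-blade product reordered to ascending indices, repeated generators contracted through their squares):
(129/40) R2 = 1419/200 - 6837/4000*e12
(147/20*e12) R2 = 7791/2000 + 1617/100*e12
Summing the partial products and collecting blades:
Answer: 21981/2000 + 57843/4000*e12


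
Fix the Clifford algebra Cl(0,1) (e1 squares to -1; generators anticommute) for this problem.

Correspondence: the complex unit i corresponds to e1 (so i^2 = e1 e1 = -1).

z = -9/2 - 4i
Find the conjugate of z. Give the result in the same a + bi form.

In blades: z = -9/2 - 4*e1.
Conjugation here is Clifford conjugation: the scalar is fixed and the grade-1 and grade-2 blades all flip sign, giving -9/2 + 4*e1; translating back:
Answer: -9/2 + 4i


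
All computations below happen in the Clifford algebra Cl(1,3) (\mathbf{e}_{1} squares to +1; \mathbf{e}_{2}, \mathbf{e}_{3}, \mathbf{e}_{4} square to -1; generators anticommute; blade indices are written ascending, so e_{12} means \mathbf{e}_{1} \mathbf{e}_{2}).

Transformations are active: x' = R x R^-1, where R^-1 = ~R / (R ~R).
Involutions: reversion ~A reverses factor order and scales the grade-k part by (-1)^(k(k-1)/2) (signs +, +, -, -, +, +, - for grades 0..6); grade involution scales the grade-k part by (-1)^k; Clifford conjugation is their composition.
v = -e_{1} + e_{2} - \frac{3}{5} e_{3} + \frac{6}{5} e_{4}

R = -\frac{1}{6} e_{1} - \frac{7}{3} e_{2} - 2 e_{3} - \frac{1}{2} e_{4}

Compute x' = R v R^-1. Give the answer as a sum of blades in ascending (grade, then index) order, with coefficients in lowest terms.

~R = -\frac{1}{6} e_{1} - \frac{7}{3} e_{2} - 2 e_{3} - \frac{1}{2} e_{4}, and R ~R = -\frac{29}{3}, so R^-1 = ~R / (-\frac{29}{3}).
R v = \frac{19}{10} - \frac{5}{2} e_{12} - \frac{19}{10} e_{13} - \frac{7}{10} e_{14} + \frac{17}{5} e_{23} - \frac{23}{10} e_{24} - \frac{27}{10} e_{34}
Answer: \frac{309}{290} e_{1} - \frac{12}{145} e_{2} + \frac{201}{145} e_{3} - \frac{291}{290} e_{4}


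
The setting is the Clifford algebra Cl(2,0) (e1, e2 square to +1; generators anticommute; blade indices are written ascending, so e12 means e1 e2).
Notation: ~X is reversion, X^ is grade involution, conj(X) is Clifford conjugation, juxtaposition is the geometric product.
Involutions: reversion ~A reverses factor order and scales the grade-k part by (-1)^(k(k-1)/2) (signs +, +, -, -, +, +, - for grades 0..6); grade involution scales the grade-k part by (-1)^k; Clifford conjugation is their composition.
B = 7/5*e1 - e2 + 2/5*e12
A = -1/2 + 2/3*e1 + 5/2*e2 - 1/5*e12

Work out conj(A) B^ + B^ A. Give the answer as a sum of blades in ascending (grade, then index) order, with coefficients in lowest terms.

first term: -247/150 + 19/10*e1 - 73/150*e2 - 131/30*e12
second term: 247/150 + 19/10*e1 - 73/150*e2 - 131/30*e12
Answer: 19/5*e1 - 73/75*e2 - 131/15*e12


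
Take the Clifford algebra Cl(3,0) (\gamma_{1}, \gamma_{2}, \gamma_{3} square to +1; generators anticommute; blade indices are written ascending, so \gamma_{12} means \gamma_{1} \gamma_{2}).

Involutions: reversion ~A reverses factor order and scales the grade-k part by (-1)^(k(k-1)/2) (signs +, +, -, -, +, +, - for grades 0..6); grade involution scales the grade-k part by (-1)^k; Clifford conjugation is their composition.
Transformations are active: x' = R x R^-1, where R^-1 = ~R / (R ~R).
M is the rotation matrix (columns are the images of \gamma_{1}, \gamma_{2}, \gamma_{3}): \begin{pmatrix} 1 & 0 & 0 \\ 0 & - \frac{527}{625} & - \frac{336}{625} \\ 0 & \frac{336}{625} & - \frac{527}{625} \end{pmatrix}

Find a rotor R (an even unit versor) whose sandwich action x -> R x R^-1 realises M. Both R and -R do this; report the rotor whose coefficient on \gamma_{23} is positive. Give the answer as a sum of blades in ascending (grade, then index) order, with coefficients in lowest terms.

Method: write R = a + b12*\gamma_{12} + b13*\gamma_{13} + b23*\gamma_{23} with a^2 + b12^2 + b13^2 + b23^2 = 1 (so R^-1 = ~R). Expanding the columns R e_j ~R gives tr M = 4a^2 - 1 and, from the antisymmetric part, M21 - M12 = -4a*b12, M13 - M31 = 4a*b13, M32 - M23 = -4a*b23.
Here tr M = -\frac{429}{625}, so a^2 = (1 + tr M)/4 = \frac{49}{625} and a = ±\frac{7}{25}. Taking a = \frac{7}{25}: M21 - M12 = 0, M13 - M31 = 0, M32 - M23 = \frac{672}{625}, giving b12 = 0, b13 = 0, b23 = -\frac{24}{25}, i.e. R = \frac{7}{25} - \frac{24}{25} \gamma_{23}.
Its \gamma_{23} coefficient is negative, so report the other preimage -R.
Answer: -\frac{7}{25} + \frac{24}{25} \gamma_{23}. Note: both R and -R realise this M (trace -\frac{429}{625}); the covering map identifies them, and the \gamma_{23}-coefficient sign is the tie-breaker.


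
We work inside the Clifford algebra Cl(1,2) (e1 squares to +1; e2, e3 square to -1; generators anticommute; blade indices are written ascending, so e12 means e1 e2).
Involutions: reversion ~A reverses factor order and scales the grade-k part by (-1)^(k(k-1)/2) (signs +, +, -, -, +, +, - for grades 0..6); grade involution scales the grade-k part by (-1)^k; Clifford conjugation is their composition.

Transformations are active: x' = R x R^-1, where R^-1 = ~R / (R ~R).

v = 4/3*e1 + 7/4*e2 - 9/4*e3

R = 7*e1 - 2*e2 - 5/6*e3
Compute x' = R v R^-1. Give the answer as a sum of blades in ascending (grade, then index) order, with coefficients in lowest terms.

~R = 7*e1 - 2*e2 - 5/6*e3, and R ~R = 1595/36, so R^-1 = ~R / (1595/36).
R v = 263/24 + 179/12*e12 - 527/36*e13 + 143/24*e23
Answer: 10189/4785*e1 - 17477/6380*e2 + 2345/1276*e3


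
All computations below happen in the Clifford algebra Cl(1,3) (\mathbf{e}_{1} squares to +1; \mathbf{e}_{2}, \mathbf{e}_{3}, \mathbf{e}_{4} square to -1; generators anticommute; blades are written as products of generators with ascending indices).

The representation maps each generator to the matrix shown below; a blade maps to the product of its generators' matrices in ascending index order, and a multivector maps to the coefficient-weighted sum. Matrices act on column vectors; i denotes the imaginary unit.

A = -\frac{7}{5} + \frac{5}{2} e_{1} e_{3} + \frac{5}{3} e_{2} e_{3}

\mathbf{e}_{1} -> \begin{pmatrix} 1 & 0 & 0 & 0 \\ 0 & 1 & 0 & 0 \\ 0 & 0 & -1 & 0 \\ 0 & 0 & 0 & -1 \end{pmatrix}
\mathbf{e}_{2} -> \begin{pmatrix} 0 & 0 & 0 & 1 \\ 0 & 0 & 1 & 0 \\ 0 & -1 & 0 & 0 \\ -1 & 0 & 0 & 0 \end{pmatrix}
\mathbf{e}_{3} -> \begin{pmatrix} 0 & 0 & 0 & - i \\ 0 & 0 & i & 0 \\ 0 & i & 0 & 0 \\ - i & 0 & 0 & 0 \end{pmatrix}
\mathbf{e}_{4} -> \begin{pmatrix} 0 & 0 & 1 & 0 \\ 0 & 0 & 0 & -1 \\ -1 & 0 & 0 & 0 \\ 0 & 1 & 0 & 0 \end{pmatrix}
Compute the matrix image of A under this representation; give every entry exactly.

Bivector images (products of the table entries): rho(e_{1} e_{3}) = rho(\mathbf{e}_{1})rho(\mathbf{e}_{3}) = \begin{pmatrix} 0 & 0 & 0 & - i \\ 0 & 0 & i & 0 \\ 0 & - i & 0 & 0 \\ i & 0 & 0 & 0 \end{pmatrix}; rho(e_{2} e_{3}) = rho(\mathbf{e}_{2})rho(\mathbf{e}_{3}) = \begin{pmatrix} - i & 0 & 0 & 0 \\ 0 & i & 0 & 0 \\ 0 & 0 & - i & 0 \\ 0 & 0 & 0 & i \end{pmatrix}.
M = (-\frac{7}{5})*1 + (\frac{5}{2})*rho(e_{1} e_{3}) + (\frac{5}{3})*rho(e_{2} e_{3}), summed entrywise (1 is the identity matrix):
Answer: \begin{pmatrix} - \frac{7}{5} - \frac{5 i}{3} & 0 & 0 & - \frac{5 i}{2} \\ 0 & - \frac{7}{5} + \frac{5 i}{3} & \frac{5 i}{2} & 0 \\ 0 & - \frac{5 i}{2} & - \frac{7}{5} - \frac{5 i}{3} & 0 \\ \frac{5 i}{2} & 0 & 0 & - \frac{7}{5} + \frac{5 i}{3} \end{pmatrix}


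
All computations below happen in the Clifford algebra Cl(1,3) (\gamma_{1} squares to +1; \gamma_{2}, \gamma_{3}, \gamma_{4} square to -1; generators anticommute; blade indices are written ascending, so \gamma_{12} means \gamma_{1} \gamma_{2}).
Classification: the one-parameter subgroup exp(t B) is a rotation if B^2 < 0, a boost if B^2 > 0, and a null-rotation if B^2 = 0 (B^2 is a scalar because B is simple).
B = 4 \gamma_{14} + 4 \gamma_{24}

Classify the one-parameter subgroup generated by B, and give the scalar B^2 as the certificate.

B^2 term by term: the squares give (4)^2*(\gamma_{14})^2 + (4)^2*(\gamma_{24})^2 = 16*(+1) + 16*(-1) = 0 (each basis 2-blade squares to minus the product of its generators' squares); cross terms between blades sharing an index anticommute and cancel. So B^2 = 0.
Answer: null-rotation, certificate B^2 = 0. No conjugation can change B^2 = 0; the sign gives the class.


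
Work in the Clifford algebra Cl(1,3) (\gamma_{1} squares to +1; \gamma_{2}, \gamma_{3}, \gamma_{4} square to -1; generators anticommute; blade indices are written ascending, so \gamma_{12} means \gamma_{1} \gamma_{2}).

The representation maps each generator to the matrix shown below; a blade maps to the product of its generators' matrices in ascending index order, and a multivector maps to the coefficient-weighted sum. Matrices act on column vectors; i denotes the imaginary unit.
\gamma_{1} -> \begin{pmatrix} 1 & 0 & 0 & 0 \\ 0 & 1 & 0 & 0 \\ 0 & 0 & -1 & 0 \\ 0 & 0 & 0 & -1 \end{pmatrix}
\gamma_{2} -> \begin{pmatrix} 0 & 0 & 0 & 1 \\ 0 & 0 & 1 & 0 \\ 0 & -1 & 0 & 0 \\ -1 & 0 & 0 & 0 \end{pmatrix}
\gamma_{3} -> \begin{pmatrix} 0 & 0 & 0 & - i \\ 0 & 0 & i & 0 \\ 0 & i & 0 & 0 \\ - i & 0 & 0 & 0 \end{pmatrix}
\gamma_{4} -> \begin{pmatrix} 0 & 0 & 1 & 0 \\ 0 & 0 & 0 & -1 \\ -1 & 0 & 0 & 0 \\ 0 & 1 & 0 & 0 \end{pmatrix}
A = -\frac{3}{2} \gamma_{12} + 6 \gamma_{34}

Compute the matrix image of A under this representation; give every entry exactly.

Bivector images (products of the table entries): rho(\gamma_{12}) = rho(\gamma_{1})rho(\gamma_{2}) = \begin{pmatrix} 0 & 0 & 0 & 1 \\ 0 & 0 & 1 & 0 \\ 0 & 1 & 0 & 0 \\ 1 & 0 & 0 & 0 \end{pmatrix}; rho(\gamma_{34}) = rho(\gamma_{3})rho(\gamma_{4}) = \begin{pmatrix} 0 & - i & 0 & 0 \\ - i & 0 & 0 & 0 \\ 0 & 0 & 0 & - i \\ 0 & 0 & - i & 0 \end{pmatrix}.
M = (-\frac{3}{2})*rho(\gamma_{12}) + (6)*rho(\gamma_{34}), summed entrywise:
Answer: \begin{pmatrix} 0 & - 6 i & 0 & - \frac{3}{2} \\ - 6 i & 0 & - \frac{3}{2} & 0 \\ 0 & - \frac{3}{2} & 0 & - 6 i \\ - \frac{3}{2} & 0 & - 6 i & 0 \end{pmatrix}


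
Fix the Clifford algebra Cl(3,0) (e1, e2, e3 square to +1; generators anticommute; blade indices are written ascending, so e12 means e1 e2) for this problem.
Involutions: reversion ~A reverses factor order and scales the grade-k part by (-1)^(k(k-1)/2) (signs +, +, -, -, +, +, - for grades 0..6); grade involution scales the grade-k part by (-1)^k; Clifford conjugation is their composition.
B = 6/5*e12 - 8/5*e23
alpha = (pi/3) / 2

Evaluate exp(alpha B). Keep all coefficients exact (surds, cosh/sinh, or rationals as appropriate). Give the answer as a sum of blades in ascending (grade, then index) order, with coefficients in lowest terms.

B^2 term by term: the squares give (6/5)^2*(e12)^2 + (-8/5)^2*(e23)^2 = 36/25*(-1) + 64/25*(-1) = -4 (each basis 2-blade squares to minus the product of its generators' squares); cross terms between blades sharing an index anticommute and cancel. So B^2 = -4.
B^2 = -4 — the series telescopes trigonometrically here: l = 2, alpha*l = pi/3, so exp(alpha B) = cos(pi/3) + (sin(pi/3)/2)*B = 1/2 + (sqrt(3)/4)*B.
Answer: 1/2 + 3*sqrt(3)/10*e12 - 2*sqrt(3)/5*e23


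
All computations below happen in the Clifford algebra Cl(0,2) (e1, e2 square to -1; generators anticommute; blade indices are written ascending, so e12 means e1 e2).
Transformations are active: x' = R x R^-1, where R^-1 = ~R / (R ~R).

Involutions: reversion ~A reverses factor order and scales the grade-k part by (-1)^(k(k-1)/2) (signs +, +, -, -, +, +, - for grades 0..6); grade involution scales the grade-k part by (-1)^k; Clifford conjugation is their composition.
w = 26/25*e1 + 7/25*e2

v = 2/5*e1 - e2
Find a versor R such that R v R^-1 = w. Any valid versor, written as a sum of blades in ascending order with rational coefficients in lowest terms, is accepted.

Take R = v + w = 36/25*e1 - 18/25*e2. Because q(v) = q(w) = -29/25, conjugation by R sends v exactly to w.
Answer: 36/25*e1 - 18/25*e2


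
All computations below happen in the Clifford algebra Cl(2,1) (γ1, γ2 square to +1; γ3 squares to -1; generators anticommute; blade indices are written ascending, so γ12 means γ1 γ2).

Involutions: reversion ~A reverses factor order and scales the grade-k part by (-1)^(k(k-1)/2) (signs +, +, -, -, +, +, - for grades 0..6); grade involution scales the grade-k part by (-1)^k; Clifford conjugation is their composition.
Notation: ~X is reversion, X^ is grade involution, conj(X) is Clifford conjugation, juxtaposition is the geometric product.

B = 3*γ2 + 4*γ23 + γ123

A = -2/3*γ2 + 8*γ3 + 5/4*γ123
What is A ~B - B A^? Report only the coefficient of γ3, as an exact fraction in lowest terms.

first term: -13/4 - 5*γ1 - 32*γ2 + 8/3*γ3 + 8*γ12 - 53/12*γ13 - 24*γ23
second term: 3/4 - 5*γ1 + 32*γ2 - 8/3*γ3 + 8*γ12 + 37/12*γ13 - 24*γ23
Answer: 16/3
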